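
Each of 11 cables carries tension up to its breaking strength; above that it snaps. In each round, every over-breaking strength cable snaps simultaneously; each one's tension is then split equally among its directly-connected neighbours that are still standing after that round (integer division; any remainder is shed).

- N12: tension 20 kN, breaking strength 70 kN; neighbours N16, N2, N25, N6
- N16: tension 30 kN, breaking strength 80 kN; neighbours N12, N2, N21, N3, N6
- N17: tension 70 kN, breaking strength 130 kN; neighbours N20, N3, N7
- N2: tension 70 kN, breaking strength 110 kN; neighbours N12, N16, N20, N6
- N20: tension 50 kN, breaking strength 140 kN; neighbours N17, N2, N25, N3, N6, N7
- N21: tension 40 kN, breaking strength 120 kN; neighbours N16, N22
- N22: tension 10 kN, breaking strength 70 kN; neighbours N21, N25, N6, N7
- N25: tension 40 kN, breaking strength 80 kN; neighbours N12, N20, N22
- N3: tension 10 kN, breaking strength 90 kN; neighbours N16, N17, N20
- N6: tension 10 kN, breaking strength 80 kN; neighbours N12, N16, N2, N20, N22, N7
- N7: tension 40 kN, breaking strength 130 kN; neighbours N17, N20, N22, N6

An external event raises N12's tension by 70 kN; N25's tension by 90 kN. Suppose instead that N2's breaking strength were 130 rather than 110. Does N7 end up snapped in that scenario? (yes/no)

With N2's breaking strength at 130:
Round 1 — N12 at 90 > 70; N25 at 130 > 80. N12, N25 snap.
  N12 sheds 90 kN to N16, N2, N6: 30 each.
    N16: 30+30 = 60 ≤ 80
    N2: 70+30 = 100 ≤ 130
    N6: 10+30 = 40 ≤ 80
  N25 sheds 130 kN to N20, N22: 65 each.
    N20: 50+65 = 115 ≤ 140
    N22: 10+65 = 75 > 70
Round 2 — N22 snaps.
  N22 sheds 75 kN to N21, N6, N7: 25 each.
    N21: 40+25 = 65 ≤ 120
    N6: 40+25 = 65 ≤ 80
    N7: 40+25 = 65 ≤ 130
No further breaks.

no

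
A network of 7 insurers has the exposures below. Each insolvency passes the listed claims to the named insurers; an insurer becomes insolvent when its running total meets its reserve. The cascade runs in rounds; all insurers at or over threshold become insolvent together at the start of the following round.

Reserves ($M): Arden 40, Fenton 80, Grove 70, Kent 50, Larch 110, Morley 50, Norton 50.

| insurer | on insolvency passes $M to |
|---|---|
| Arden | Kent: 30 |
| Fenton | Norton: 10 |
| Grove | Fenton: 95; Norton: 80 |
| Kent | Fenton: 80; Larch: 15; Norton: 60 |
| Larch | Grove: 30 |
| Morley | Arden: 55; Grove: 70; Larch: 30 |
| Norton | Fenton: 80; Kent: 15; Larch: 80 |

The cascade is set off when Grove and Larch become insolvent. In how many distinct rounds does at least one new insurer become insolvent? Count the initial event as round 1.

2

Round 1 — Grove, Larch become insolvent (initial).
  Fenton: +95 → 95 ≥ 80
  Norton: +80 → 80 ≥ 50
Round 2 — Fenton, Norton become insolvent.
  Kent: +15 → 15 < 50
No further insolvencies.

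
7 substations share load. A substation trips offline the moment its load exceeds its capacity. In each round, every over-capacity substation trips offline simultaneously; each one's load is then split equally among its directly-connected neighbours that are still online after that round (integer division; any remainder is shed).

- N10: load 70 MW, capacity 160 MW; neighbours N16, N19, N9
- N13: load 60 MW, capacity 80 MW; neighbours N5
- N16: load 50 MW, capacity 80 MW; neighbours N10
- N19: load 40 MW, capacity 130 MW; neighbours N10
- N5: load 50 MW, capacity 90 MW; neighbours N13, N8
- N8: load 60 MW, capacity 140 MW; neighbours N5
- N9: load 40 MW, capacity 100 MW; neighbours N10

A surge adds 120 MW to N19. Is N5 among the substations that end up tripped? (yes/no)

Round 1 — N19 at 160 > 130. N19 trips offline.
  N19 sheds 160 MW to N10: 160 each.
    N10: 70+160 = 230 > 160
Round 2 — N10 trips offline.
  N10 sheds 230 MW to N16, N9: 115 each.
    N16: 50+115 = 165 > 80
    N9: 40+115 = 155 > 100
Round 3 — N16, N9 trip offline.
  N16 sheds 165 MW: no online neighbours, lost.
  N9 sheds 155 MW: no online neighbours, lost.
No further trips.

no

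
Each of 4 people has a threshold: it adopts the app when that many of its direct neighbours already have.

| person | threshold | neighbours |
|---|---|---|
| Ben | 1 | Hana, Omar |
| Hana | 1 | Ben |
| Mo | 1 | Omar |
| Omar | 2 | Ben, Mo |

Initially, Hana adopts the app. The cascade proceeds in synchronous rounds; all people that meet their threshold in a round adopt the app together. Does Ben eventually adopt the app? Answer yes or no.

Round 1 — Hana adopts the app (initial).
Round 2 — checking thresholds:
  Ben: 1 of 2 neighbours ≥ 1, adopts the app.
Round 3 — no new adoptions; cascade stops.

yes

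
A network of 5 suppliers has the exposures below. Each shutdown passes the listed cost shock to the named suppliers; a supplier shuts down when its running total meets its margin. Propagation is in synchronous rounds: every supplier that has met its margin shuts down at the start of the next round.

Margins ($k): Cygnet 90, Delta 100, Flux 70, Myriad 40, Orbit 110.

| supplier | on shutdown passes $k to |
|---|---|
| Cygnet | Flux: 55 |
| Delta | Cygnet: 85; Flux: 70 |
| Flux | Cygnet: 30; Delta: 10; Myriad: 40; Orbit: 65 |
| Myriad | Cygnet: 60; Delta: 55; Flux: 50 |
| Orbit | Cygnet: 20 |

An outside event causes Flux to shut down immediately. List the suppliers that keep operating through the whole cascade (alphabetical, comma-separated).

Round 1 — Flux shuts down (initial).
  Cygnet: +30 → 30 < 90
  Delta: +10 → 10 < 100
  Myriad: +40 → 40 ≥ 40
  Orbit: +65 → 65 < 110
Round 2 — Myriad shuts down.
  Cygnet: +60 → 90 ≥ 90
  Delta: +55 → 65 < 100
Round 3 — Cygnet shuts down.
No further shutdowns.

Delta, Orbit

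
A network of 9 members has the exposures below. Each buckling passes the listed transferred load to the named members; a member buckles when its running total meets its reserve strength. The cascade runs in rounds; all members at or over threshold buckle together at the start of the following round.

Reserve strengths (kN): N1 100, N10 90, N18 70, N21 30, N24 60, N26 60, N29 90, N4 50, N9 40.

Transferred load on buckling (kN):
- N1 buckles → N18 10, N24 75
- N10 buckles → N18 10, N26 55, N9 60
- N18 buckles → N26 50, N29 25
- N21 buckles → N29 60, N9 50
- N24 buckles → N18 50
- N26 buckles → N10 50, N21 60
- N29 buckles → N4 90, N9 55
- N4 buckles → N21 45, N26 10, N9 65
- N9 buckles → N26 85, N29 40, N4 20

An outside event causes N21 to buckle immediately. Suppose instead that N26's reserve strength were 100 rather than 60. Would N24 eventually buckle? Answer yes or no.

With N26's reserve strength at 100:
Round 1 — N21 buckles (initial).
  N29: +60 → 60 < 90
  N9: +50 → 50 ≥ 40
Round 2 — N9 buckles.
  N26: +85 → 85 < 100
  N29: +40 → 100 ≥ 90
  N4: +20 → 20 < 50
Round 3 — N29 buckles.
  N4: +90 → 110 ≥ 50
Round 4 — N4 buckles.
  N26: +10 → 95 < 100
No further bucklings.

no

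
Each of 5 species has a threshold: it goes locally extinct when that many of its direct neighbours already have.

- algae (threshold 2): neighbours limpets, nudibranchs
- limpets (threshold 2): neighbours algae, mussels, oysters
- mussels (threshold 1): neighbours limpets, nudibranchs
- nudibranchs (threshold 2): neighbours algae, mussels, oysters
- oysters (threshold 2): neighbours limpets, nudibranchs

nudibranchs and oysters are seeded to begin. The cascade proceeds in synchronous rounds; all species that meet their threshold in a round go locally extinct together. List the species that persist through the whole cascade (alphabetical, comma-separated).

Round 1 — nudibranchs, oysters go locally extinct (initial).
Round 2 — checking thresholds:
  algae: 1 of 2 neighbours < 2, below threshold.
  limpets: 1 of 3 neighbours < 2, below threshold.
  mussels: 1 of 2 neighbours ≥ 1, goes locally extinct.
Round 3 — checking thresholds:
  algae: 1 of 2 neighbours < 2, below threshold.
  limpets: 2 of 3 neighbours ≥ 2, goes locally extinct.
Round 4 — checking thresholds:
  algae: 2 of 2 neighbours ≥ 2, goes locally extinct.
Round 5 — no new extinctions; cascade stops.

none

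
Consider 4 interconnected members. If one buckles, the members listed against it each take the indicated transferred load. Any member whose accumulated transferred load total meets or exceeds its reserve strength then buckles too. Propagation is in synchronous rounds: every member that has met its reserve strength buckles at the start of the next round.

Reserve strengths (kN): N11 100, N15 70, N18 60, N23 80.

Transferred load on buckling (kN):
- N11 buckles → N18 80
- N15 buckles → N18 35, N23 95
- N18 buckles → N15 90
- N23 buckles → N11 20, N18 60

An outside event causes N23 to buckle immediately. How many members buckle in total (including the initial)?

3

Round 1 — N23 buckles (initial).
  N11: +20 → 20 < 100
  N18: +60 → 60 ≥ 60
Round 2 — N18 buckles.
  N15: +90 → 90 ≥ 70
Round 3 — N15 buckles.
No further bucklings.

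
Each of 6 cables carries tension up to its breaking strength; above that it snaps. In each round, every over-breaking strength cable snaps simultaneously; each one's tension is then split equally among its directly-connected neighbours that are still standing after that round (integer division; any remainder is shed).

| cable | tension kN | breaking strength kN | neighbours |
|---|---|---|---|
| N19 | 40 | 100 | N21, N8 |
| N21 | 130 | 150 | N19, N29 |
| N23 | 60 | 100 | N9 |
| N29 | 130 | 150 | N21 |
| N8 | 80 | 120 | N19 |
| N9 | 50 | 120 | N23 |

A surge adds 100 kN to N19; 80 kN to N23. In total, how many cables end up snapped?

6

Round 1 — N19 at 140 > 100; N23 at 140 > 100. N19, N23 snap.
  N19 sheds 140 kN to N21, N8: 70 each.
    N21: 130+70 = 200 > 150
    N8: 80+70 = 150 > 120
  N23 sheds 140 kN to N9: 140 each.
    N9: 50+140 = 190 > 120
Round 2 — N21, N8, N9 snap.
  N21 sheds 200 kN to N29: 200 each.
    N29: 130+200 = 330 > 150
  N8 sheds 150 kN: no online neighbours, lost.
  N9 sheds 190 kN: no online neighbours, lost.
Round 3 — N29 snaps.
  N29 sheds 330 kN: no online neighbours, lost.
No further breaks.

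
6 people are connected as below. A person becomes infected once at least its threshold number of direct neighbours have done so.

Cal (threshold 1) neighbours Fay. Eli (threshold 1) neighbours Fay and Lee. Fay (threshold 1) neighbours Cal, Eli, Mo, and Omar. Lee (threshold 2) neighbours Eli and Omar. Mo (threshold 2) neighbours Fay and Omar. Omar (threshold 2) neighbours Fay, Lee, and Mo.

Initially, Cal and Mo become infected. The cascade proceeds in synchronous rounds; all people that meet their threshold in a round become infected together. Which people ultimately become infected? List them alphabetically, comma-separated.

Cal, Eli, Fay, Lee, Mo, Omar

Round 1 — Cal, Mo become infected (initial).
Round 2 — checking thresholds:
  Fay: 2 of 4 neighbours ≥ 1, becomes infected.
  Omar: 1 of 3 neighbours < 2, below threshold.
Round 3 — checking thresholds:
  Eli: 1 of 2 neighbours ≥ 1, becomes infected.
  Omar: 2 of 3 neighbours ≥ 2, becomes infected.
Round 4 — checking thresholds:
  Lee: 2 of 2 neighbours ≥ 2, becomes infected.
Round 5 — no new infections; cascade stops.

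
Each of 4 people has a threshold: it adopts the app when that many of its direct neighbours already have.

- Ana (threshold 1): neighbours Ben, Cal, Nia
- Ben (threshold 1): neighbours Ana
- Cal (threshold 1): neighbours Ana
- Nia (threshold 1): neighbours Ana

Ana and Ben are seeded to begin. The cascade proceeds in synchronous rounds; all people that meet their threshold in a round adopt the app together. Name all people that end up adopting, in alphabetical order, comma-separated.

Ana, Ben, Cal, Nia

Round 1 — Ana, Ben adopt the app (initial).
Round 2 — checking thresholds:
  Cal: 1 of 1 neighbours ≥ 1, adopts the app.
  Nia: 1 of 1 neighbours ≥ 1, adopts the app.
Round 3 — no new adoptions; cascade stops.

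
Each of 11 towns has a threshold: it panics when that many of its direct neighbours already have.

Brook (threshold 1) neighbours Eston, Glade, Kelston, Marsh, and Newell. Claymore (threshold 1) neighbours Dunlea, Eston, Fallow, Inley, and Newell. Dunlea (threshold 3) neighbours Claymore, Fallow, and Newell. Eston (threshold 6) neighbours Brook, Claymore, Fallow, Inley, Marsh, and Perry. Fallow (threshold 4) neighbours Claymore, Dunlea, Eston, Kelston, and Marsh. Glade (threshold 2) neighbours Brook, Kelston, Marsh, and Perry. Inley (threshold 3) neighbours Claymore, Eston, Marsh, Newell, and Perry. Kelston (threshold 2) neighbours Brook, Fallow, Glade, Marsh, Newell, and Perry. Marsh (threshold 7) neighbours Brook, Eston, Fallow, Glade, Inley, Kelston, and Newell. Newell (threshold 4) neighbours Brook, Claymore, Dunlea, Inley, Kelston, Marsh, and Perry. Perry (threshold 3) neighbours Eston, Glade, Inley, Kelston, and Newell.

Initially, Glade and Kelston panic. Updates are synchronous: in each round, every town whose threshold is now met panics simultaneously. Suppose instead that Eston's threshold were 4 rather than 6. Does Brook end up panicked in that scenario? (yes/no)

With Eston's threshold at 4:
Round 1 — Glade, Kelston panic (initial).
Round 2 — checking thresholds:
  Brook: 2 of 5 neighbours ≥ 1, panics.
  Fallow: 1 of 5 neighbours < 4, below threshold.
  Marsh: 2 of 7 neighbours < 7, below threshold.
  Newell: 1 of 7 neighbours < 4, below threshold.
  Perry: 2 of 5 neighbours < 3, below threshold.
Round 3 — no new panics; cascade stops.

yes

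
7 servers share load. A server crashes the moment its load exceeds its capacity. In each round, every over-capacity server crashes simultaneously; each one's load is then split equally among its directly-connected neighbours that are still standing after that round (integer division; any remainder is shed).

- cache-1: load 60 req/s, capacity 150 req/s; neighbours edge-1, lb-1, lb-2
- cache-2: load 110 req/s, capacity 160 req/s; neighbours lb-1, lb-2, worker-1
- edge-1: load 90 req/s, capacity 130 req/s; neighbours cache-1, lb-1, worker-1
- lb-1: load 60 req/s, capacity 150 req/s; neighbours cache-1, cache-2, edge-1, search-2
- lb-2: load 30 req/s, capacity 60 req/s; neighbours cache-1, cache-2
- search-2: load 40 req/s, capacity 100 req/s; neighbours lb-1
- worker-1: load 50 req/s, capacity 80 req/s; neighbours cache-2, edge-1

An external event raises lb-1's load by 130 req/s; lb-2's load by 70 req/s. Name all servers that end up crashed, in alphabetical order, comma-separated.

cache-1, cache-2, edge-1, lb-1, lb-2, worker-1

Round 1 — lb-1 at 190 > 150; lb-2 at 100 > 60. lb-1, lb-2 crash.
  lb-1 sheds 190 req/s to cache-1, cache-2, edge-1, search-2: 47 each (2 lost).
    cache-1: 60+47 = 107 ≤ 150
    cache-2: 110+47 = 157 ≤ 160
    edge-1: 90+47 = 137 > 130
    search-2: 40+47 = 87 ≤ 100
  lb-2 sheds 100 req/s to cache-1, cache-2: 50 each.
    cache-1: 107+50 = 157 > 150
    cache-2: 157+50 = 207 > 160
Round 2 — cache-1, cache-2, edge-1 crash.
  cache-1 sheds 157 req/s: no online neighbours, lost.
  cache-2 sheds 207 req/s to worker-1: 207 each.
    worker-1: 50+207 = 257 > 80
  edge-1 sheds 137 req/s to worker-1: 137 each.
    worker-1: 257+137 = 394 > 80
Round 3 — worker-1 crashes.
  worker-1 sheds 394 req/s: no online neighbours, lost.
No further crashes.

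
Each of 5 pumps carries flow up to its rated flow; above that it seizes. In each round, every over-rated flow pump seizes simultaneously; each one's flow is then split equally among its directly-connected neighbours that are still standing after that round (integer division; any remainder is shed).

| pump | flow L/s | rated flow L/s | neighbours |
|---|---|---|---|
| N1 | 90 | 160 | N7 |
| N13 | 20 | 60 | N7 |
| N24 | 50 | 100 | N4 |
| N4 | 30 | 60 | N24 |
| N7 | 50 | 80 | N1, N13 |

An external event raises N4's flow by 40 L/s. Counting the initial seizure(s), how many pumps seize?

Round 1 — N4 at 70 > 60. N4 seizes.
  N4 sheds 70 L/s to N24: 70 each.
    N24: 50+70 = 120 > 100
Round 2 — N24 seizes.
  N24 sheds 120 L/s: no online neighbours, lost.
No further seizures.

2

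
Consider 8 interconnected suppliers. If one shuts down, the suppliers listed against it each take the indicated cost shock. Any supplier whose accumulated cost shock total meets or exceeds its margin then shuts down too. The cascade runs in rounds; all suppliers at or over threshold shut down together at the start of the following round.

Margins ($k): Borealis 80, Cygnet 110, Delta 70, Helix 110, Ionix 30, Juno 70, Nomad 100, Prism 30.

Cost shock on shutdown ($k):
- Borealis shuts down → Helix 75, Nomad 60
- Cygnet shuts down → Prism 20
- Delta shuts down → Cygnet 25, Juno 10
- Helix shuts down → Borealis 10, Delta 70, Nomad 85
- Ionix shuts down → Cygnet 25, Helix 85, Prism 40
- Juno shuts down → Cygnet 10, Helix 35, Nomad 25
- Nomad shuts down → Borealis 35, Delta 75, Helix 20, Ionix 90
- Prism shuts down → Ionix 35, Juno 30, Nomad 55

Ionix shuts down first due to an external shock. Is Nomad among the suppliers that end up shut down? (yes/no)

Round 1 — Ionix shuts down (initial).
  Cygnet: +25 → 25 < 110
  Helix: +85 → 85 < 110
  Prism: +40 → 40 ≥ 30
Round 2 — Prism shuts down.
  Juno: +30 → 30 < 70
  Nomad: +55 → 55 < 100
No further shutdowns.

no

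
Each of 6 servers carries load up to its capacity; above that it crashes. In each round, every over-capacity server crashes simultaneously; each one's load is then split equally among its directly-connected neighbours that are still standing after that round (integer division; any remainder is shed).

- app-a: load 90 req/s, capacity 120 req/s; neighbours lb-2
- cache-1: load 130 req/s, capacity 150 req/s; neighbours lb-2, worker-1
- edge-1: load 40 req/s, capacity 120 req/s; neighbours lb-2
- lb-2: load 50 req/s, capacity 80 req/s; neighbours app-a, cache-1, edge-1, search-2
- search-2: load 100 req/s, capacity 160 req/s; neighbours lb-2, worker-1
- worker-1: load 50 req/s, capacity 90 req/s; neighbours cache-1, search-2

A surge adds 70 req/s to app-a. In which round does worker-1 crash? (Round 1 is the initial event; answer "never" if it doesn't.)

Round 1 — app-a at 160 > 120. app-a crashes.
  app-a sheds 160 req/s to lb-2: 160 each.
    lb-2: 50+160 = 210 > 80
Round 2 — lb-2 crashes.
  lb-2 sheds 210 req/s to cache-1, edge-1, search-2: 70 each.
    cache-1: 130+70 = 200 > 150
    edge-1: 40+70 = 110 ≤ 120
    search-2: 100+70 = 170 > 160
Round 3 — cache-1, search-2 crash.
  cache-1 sheds 200 req/s to worker-1: 200 each.
    worker-1: 50+200 = 250 > 90
  search-2 sheds 170 req/s to worker-1: 170 each.
    worker-1: 250+170 = 420 > 90
Round 4 — worker-1 crashes.
  worker-1 sheds 420 req/s: no online neighbours, lost.
No further crashes.

4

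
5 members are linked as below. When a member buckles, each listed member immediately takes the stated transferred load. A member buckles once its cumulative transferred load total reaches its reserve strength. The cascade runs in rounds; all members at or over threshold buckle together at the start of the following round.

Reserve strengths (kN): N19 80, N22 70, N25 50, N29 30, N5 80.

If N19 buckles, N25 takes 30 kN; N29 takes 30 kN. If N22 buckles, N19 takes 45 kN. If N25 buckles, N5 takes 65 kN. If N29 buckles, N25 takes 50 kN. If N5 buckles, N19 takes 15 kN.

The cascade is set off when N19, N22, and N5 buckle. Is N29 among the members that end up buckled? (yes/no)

yes

Round 1 — N19, N22, N5 buckle (initial).
  N25: +30 → 30 < 50
  N29: +30 → 30 ≥ 30
Round 2 — N29 buckles.
  N25: +50 → 80 ≥ 50
Round 3 — N25 buckles.
No further bucklings.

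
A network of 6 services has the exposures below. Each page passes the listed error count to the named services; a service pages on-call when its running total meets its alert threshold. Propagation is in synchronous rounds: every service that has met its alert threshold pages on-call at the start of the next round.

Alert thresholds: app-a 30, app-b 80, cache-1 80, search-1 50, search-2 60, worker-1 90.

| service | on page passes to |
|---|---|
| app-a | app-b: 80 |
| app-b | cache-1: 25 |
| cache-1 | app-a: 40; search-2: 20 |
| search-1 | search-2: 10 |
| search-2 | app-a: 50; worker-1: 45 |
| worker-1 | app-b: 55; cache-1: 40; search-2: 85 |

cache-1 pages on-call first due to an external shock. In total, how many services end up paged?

Round 1 — cache-1 pages on-call (initial).
  app-a: +40 → 40 ≥ 30
  search-2: +20 → 20 < 60
Round 2 — app-a pages on-call.
  app-b: +80 → 80 ≥ 80
Round 3 — app-b pages on-call.
No further pages.

3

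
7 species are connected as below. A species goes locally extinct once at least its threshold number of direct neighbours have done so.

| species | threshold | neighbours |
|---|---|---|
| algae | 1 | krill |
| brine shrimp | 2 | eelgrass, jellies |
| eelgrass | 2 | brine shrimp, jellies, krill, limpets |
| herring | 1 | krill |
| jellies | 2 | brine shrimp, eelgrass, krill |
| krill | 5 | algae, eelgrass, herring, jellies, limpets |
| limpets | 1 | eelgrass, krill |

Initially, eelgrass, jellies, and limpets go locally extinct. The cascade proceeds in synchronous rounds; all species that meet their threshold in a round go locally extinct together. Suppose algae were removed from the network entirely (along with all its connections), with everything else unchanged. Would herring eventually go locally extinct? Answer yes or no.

With algae removed:
Round 1 — eelgrass, jellies, limpets go locally extinct (initial).
Round 2 — checking thresholds:
  brine shrimp: 2 of 2 neighbours ≥ 2, goes locally extinct.
  krill: 3 of 4 neighbours < 5, not yet.
Round 3 — no new extinctions; cascade stops.

no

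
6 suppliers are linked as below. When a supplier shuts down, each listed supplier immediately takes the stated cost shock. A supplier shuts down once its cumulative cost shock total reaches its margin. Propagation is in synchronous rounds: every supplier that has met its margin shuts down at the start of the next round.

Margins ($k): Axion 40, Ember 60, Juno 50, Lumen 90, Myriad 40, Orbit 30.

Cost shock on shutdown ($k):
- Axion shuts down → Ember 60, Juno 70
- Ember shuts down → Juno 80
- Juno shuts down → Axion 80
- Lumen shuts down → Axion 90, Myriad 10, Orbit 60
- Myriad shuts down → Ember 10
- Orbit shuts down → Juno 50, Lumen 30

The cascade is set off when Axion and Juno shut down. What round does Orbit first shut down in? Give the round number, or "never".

never

Round 1 — Axion, Juno shut down (initial).
  Ember: +60 → 60 ≥ 60
Round 2 — Ember shuts down.
No further shutdowns.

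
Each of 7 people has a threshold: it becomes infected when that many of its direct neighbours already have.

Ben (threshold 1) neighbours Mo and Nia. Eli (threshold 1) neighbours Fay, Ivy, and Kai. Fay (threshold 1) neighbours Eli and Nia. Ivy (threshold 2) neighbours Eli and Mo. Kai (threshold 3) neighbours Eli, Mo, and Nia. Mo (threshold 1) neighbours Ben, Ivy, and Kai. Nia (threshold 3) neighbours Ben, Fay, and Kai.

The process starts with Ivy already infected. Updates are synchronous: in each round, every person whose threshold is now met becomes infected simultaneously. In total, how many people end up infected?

5

Round 1 — Ivy becomes infected (initial).
Round 2 — checking thresholds:
  Eli: 1 of 3 neighbours ≥ 1, becomes infected.
  Mo: 1 of 3 neighbours ≥ 1, becomes infected.
Round 3 — checking thresholds:
  Ben: 1 of 2 neighbours ≥ 1, becomes infected.
  Fay: 1 of 2 neighbours ≥ 1, becomes infected.
  Kai: 2 of 3 neighbours < 3, holds.
Round 4 — no new infections; cascade stops.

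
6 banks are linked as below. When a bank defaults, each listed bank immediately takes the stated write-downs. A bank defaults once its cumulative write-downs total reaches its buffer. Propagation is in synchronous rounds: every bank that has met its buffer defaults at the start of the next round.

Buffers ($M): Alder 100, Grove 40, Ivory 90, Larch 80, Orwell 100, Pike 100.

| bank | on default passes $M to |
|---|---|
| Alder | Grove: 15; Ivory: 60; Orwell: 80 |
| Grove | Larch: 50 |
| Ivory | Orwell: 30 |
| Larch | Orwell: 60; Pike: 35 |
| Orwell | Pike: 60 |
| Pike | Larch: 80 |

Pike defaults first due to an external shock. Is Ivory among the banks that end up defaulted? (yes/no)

Round 1 — Pike defaults (initial).
  Larch: +80 → 80 ≥ 80
Round 2 — Larch defaults.
  Orwell: +60 → 60 < 100
No further defaults.

no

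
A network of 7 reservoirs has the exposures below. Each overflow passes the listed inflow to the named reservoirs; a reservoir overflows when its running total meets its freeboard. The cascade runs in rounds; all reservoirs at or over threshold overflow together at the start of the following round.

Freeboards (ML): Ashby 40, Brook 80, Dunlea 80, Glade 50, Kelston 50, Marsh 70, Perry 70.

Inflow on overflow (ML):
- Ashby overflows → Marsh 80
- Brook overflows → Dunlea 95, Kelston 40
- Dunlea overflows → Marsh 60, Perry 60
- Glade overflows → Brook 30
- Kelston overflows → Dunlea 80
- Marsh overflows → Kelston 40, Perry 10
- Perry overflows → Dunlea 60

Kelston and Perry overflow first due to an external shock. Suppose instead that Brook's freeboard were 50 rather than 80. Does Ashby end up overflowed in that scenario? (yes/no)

no

With Brook's freeboard at 50:
Round 1 — Kelston, Perry overflow (initial).
  Dunlea: +80+60 → 140 ≥ 80
Round 2 — Dunlea overflows.
  Marsh: +60 → 60 < 70
No further overflows.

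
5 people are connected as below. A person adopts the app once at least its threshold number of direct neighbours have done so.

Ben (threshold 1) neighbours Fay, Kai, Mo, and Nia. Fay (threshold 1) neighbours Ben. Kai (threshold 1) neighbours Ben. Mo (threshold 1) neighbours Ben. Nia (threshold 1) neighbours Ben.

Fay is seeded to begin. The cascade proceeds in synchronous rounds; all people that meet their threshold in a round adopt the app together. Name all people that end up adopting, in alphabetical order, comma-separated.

Round 1 — Fay adopts the app (initial).
Round 2 — checking thresholds:
  Ben: 1 of 4 neighbours ≥ 1, adopts the app.
Round 3 — checking thresholds:
  Kai: 1 of 1 neighbours ≥ 1, adopts the app.
  Mo: 1 of 1 neighbours ≥ 1, adopts the app.
  Nia: 1 of 1 neighbours ≥ 1, adopts the app.
Round 4 — no new adoptions; cascade stops.

Ben, Fay, Kai, Mo, Nia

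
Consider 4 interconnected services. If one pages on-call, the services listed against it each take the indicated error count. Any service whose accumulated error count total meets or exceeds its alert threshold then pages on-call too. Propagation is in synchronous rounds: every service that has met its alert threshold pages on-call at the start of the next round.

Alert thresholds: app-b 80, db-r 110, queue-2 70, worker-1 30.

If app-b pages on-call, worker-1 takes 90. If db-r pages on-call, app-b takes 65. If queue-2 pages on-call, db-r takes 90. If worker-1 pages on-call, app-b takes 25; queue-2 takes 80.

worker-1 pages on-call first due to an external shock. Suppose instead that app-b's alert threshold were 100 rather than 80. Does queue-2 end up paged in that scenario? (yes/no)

yes

With app-b's alert threshold at 100:
Round 1 — worker-1 pages on-call (initial).
  app-b: +25 → 25 < 100
  queue-2: +80 → 80 ≥ 70
Round 2 — queue-2 pages on-call.
  db-r: +90 → 90 < 110
No further pages.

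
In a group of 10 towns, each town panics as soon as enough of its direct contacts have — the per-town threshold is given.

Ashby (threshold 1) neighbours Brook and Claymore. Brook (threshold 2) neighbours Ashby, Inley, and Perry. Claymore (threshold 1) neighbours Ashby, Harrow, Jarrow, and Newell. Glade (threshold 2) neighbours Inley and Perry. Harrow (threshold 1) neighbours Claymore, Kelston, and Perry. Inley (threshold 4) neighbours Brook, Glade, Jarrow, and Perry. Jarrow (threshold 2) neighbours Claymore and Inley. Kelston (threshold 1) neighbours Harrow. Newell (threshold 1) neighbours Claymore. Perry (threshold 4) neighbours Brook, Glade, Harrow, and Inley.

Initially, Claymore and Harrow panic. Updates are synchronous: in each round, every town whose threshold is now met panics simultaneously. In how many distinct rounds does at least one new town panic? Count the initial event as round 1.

2

Round 1 — Claymore, Harrow panic (initial).
Round 2 — checking thresholds:
  Ashby: 1 of 2 neighbours ≥ 1, panics.
  Jarrow: 1 of 2 neighbours < 2, holds.
  Kelston: 1 of 1 neighbours ≥ 1, panics.
  Newell: 1 of 1 neighbours ≥ 1, panics.
  Perry: 1 of 4 neighbours < 4, holds.
Round 3 — no new panics; cascade stops.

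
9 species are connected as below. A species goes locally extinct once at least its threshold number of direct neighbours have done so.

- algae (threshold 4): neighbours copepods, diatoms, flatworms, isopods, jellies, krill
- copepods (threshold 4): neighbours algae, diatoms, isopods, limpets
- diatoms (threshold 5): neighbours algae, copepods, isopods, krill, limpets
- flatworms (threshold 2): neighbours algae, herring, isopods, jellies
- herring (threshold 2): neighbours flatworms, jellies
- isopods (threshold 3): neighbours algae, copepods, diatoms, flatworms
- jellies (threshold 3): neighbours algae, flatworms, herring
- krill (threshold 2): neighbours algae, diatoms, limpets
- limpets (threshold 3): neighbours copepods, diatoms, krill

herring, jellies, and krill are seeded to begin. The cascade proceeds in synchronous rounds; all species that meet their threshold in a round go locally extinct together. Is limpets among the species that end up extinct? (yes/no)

Round 1 — herring, jellies, krill go locally extinct (initial).
Round 2 — checking thresholds:
  algae: 2 of 6 neighbours < 4, holds.
  diatoms: 1 of 5 neighbours < 5, holds.
  flatworms: 2 of 4 neighbours ≥ 2, goes locally extinct.
  limpets: 1 of 3 neighbours < 3, holds.
Round 3 — no new extinctions; cascade stops.

no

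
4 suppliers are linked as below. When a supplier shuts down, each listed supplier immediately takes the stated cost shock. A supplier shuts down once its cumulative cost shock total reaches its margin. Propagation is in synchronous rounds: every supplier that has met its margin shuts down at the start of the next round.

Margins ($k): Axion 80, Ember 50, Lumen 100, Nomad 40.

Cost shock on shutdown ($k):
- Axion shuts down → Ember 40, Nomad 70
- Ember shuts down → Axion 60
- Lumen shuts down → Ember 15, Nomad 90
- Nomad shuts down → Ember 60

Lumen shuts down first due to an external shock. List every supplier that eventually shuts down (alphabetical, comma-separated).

Round 1 — Lumen shuts down (initial).
  Ember: +15 → 15 < 50
  Nomad: +90 → 90 ≥ 40
Round 2 — Nomad shuts down.
  Ember: +60 → 75 ≥ 50
Round 3 — Ember shuts down.
  Axion: +60 → 60 < 80
No further shutdowns.

Ember, Lumen, Nomad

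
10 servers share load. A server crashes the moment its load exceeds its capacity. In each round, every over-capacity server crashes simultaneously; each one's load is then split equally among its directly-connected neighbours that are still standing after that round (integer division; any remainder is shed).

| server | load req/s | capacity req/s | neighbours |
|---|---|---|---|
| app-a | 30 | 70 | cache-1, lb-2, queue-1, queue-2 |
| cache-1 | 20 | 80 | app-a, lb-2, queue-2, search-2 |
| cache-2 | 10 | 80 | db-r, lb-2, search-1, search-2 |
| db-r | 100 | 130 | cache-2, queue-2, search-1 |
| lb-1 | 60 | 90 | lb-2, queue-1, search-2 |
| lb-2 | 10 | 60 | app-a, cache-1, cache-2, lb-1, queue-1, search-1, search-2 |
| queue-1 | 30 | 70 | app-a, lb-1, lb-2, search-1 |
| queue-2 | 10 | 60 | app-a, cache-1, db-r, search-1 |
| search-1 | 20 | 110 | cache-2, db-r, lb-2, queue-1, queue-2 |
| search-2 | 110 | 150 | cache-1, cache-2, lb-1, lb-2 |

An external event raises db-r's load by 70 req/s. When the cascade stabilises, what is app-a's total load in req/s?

52

Round 1 — db-r at 170 > 130. db-r crashes.
  db-r sheds 170 req/s to cache-2, queue-2, search-1: 56 each (2 lost).
    cache-2: 10+56 = 66 ≤ 80
    queue-2: 10+56 = 66 > 60
    search-1: 20+56 = 76 ≤ 110
Round 2 — queue-2 crashes.
  queue-2 sheds 66 req/s to app-a, cache-1, search-1: 22 each.
    app-a: 30+22 = 52 ≤ 70
    cache-1: 20+22 = 42 ≤ 80
    search-1: 76+22 = 98 ≤ 110
No further crashes.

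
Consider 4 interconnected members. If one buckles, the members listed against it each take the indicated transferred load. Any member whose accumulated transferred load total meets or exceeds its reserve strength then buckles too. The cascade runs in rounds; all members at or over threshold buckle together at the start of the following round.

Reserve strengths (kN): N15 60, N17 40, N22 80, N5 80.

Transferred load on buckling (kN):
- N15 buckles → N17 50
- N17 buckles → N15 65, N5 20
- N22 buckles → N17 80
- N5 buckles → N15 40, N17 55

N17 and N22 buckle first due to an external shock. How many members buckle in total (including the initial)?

3

Round 1 — N17, N22 buckle (initial).
  N15: +65 → 65 ≥ 60
  N5: +20 → 20 < 80
Round 2 — N15 buckles.
No further bucklings.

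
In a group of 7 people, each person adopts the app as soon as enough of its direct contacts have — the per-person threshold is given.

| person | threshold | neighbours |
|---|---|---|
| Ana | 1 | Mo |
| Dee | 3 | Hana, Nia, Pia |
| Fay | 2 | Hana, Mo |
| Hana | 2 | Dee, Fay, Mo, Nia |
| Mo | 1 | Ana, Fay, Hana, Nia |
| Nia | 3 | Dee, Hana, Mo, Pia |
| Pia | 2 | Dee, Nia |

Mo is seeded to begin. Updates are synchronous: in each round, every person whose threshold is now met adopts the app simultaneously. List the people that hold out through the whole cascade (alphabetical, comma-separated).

Round 1 — Mo adopts the app (initial).
Round 2 — checking thresholds:
  Ana: 1 of 1 neighbours ≥ 1, adopts the app.
  Fay: 1 of 2 neighbours < 2, below threshold.
  Hana: 1 of 4 neighbours < 2, below threshold.
  Nia: 1 of 4 neighbours < 3, below threshold.
Round 3 — no new adoptions; cascade stops.

Dee, Fay, Hana, Nia, Pia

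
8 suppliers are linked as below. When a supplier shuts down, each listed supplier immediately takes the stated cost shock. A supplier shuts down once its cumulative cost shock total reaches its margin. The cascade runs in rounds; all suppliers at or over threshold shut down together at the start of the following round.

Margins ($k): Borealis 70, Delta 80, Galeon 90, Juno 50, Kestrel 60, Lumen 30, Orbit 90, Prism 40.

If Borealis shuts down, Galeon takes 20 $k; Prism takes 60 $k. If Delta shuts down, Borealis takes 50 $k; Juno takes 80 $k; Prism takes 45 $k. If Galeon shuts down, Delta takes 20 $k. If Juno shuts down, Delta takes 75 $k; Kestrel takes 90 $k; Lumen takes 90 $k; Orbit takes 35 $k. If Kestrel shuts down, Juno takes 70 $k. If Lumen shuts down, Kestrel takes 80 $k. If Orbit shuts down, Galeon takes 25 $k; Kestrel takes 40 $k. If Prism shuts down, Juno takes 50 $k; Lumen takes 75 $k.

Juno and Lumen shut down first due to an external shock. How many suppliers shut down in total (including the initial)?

Round 1 — Juno, Lumen shut down (initial).
  Delta: +75 → 75 < 80
  Kestrel: +90+80 → 170 ≥ 60
  Orbit: +35 → 35 < 90
Round 2 — Kestrel shuts down.
No further shutdowns.

3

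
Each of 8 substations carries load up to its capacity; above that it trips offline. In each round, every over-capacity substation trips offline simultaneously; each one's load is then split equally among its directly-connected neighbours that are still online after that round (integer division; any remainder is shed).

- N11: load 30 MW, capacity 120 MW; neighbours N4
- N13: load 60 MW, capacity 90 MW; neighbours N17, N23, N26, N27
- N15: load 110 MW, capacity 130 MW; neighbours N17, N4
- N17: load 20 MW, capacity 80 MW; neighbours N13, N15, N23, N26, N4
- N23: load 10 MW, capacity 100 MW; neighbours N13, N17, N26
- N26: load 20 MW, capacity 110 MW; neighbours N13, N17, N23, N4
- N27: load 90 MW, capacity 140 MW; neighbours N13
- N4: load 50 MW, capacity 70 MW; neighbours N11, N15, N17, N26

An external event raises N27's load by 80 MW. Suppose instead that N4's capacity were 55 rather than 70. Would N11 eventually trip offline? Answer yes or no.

no

With N4's capacity at 55:
Round 1 — N27 at 170 > 140. N27 trips offline.
  N27 sheds 170 MW to N13: 170 each.
    N13: 60+170 = 230 > 90
Round 2 — N13 trips offline.
  N13 sheds 230 MW to N17, N23, N26: 76 each (2 lost).
    N17: 20+76 = 96 > 80
    N23: 10+76 = 86 ≤ 100
    N26: 20+76 = 96 ≤ 110
Round 3 — N17 trips offline.
  N17 sheds 96 MW to N15, N23, N26, N4: 24 each.
    N15: 110+24 = 134 > 130
    N23: 86+24 = 110 > 100
    N26: 96+24 = 120 > 110
    N4: 50+24 = 74 > 55
Round 4 — N15, N23, N26, N4 trip offline.
  N15 sheds 134 MW: no online neighbours, lost.
  N23 sheds 110 MW: no online neighbours, lost.
  N26 sheds 120 MW: no online neighbours, lost.
  N4 sheds 74 MW to N11: 74 each.
    N11: 30+74 = 104 ≤ 120
No further trips.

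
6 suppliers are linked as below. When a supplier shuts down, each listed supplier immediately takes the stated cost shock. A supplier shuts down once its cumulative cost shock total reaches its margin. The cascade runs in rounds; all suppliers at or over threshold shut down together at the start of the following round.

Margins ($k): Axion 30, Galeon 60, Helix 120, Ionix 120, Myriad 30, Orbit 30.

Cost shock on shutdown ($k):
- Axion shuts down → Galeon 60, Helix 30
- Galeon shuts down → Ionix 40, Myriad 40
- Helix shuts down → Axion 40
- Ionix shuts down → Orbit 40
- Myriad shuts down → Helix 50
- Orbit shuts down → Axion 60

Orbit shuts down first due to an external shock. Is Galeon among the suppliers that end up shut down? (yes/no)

Round 1 — Orbit shuts down (initial).
  Axion: +60 → 60 ≥ 30
Round 2 — Axion shuts down.
  Galeon: +60 → 60 ≥ 60
  Helix: +30 → 30 < 120
Round 3 — Galeon shuts down.
  Ionix: +40 → 40 < 120
  Myriad: +40 → 40 ≥ 30
Round 4 — Myriad shuts down.
  Helix: +50 → 80 < 120
No further shutdowns.

yes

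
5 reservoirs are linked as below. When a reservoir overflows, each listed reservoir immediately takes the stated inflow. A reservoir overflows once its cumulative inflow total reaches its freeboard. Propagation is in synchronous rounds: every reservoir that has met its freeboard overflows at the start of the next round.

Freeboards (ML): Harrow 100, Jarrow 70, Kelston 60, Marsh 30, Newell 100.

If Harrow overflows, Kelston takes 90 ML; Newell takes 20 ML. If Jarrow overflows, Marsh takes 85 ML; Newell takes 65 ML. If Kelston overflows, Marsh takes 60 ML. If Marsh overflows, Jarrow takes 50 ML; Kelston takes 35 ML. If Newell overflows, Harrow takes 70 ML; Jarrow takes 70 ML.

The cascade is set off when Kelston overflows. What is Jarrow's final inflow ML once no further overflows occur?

50

Round 1 — Kelston overflows (initial).
  Marsh: +60 → 60 ≥ 30
Round 2 — Marsh overflows.
  Jarrow: +50 → 50 < 70
No further overflows.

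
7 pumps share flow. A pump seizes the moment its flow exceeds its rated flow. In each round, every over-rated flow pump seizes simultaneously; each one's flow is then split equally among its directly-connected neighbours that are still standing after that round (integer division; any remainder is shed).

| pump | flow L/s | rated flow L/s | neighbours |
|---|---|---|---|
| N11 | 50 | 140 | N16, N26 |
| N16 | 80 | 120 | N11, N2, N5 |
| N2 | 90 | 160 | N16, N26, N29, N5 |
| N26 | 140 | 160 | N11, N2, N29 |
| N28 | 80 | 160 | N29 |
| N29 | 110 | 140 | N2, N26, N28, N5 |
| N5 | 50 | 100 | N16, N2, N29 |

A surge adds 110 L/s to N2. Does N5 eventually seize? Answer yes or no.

yes

Round 1 — N2 at 200 > 160. N2 seizes.
  N2 sheds 200 L/s to N16, N26, N29, N5: 50 each.
    N16: 80+50 = 130 > 120
    N26: 140+50 = 190 > 160
    N29: 110+50 = 160 > 140
    N5: 50+50 = 100 ≤ 100
Round 2 — N16, N26, N29 seize.
  N16 sheds 130 L/s to N11, N5: 65 each.
    N11: 50+65 = 115 ≤ 140
    N5: 100+65 = 165 > 100
  N26 sheds 190 L/s to N11: 190 each.
    N11: 115+190 = 305 > 140
  N29 sheds 160 L/s to N28, N5: 80 each.
    N28: 80+80 = 160 ≤ 160
    N5: 165+80 = 245 > 100
Round 3 — N11, N5 seize.
  N11 sheds 305 L/s: no online neighbours, lost.
  N5 sheds 245 L/s: no online neighbours, lost.
No further seizures.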